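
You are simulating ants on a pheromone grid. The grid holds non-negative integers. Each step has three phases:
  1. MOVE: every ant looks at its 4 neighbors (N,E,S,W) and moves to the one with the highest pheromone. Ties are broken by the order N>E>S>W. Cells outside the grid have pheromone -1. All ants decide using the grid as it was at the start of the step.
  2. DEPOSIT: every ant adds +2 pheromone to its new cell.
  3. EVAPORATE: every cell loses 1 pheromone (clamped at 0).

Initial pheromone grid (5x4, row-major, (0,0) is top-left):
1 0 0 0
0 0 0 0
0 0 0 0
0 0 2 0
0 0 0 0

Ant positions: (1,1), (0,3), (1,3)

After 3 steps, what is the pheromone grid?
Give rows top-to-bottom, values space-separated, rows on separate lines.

After step 1: ants at (0,1),(1,3),(0,3)
  0 1 0 1
  0 0 0 1
  0 0 0 0
  0 0 1 0
  0 0 0 0
After step 2: ants at (0,2),(0,3),(1,3)
  0 0 1 2
  0 0 0 2
  0 0 0 0
  0 0 0 0
  0 0 0 0
After step 3: ants at (0,3),(1,3),(0,3)
  0 0 0 5
  0 0 0 3
  0 0 0 0
  0 0 0 0
  0 0 0 0

0 0 0 5
0 0 0 3
0 0 0 0
0 0 0 0
0 0 0 0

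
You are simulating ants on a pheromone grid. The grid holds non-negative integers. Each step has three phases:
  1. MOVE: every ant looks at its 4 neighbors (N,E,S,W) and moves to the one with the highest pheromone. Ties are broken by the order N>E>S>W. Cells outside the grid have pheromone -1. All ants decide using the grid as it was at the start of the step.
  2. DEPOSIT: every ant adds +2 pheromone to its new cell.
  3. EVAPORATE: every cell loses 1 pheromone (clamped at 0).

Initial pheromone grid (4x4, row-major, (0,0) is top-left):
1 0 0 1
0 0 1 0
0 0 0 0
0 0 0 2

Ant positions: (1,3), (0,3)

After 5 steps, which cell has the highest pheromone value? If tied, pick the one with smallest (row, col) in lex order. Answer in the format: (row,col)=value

Answer: (0,3)=6

Derivation:
Step 1: ant0:(1,3)->N->(0,3) | ant1:(0,3)->S->(1,3)
  grid max=2 at (0,3)
Step 2: ant0:(0,3)->S->(1,3) | ant1:(1,3)->N->(0,3)
  grid max=3 at (0,3)
Step 3: ant0:(1,3)->N->(0,3) | ant1:(0,3)->S->(1,3)
  grid max=4 at (0,3)
Step 4: ant0:(0,3)->S->(1,3) | ant1:(1,3)->N->(0,3)
  grid max=5 at (0,3)
Step 5: ant0:(1,3)->N->(0,3) | ant1:(0,3)->S->(1,3)
  grid max=6 at (0,3)
Final grid:
  0 0 0 6
  0 0 0 5
  0 0 0 0
  0 0 0 0
Max pheromone 6 at (0,3)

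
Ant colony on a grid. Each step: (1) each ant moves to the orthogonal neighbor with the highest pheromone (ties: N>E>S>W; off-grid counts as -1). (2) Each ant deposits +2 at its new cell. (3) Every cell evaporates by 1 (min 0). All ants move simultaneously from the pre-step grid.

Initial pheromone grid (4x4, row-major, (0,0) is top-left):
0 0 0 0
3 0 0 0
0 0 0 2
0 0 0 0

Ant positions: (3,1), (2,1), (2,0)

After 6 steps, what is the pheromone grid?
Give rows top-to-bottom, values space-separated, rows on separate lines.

After step 1: ants at (2,1),(1,1),(1,0)
  0 0 0 0
  4 1 0 0
  0 1 0 1
  0 0 0 0
After step 2: ants at (1,1),(1,0),(1,1)
  0 0 0 0
  5 4 0 0
  0 0 0 0
  0 0 0 0
After step 3: ants at (1,0),(1,1),(1,0)
  0 0 0 0
  8 5 0 0
  0 0 0 0
  0 0 0 0
After step 4: ants at (1,1),(1,0),(1,1)
  0 0 0 0
  9 8 0 0
  0 0 0 0
  0 0 0 0
After step 5: ants at (1,0),(1,1),(1,0)
  0 0 0 0
  12 9 0 0
  0 0 0 0
  0 0 0 0
After step 6: ants at (1,1),(1,0),(1,1)
  0 0 0 0
  13 12 0 0
  0 0 0 0
  0 0 0 0

0 0 0 0
13 12 0 0
0 0 0 0
0 0 0 0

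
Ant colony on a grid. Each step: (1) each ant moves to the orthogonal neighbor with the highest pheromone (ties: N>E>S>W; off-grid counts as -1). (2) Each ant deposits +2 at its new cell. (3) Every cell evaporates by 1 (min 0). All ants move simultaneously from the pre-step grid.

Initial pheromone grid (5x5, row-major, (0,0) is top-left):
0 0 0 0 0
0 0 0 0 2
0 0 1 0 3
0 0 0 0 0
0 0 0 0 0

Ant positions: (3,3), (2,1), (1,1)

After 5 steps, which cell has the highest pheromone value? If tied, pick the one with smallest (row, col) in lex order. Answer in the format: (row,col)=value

Step 1: ant0:(3,3)->N->(2,3) | ant1:(2,1)->E->(2,2) | ant2:(1,1)->N->(0,1)
  grid max=2 at (2,2)
Step 2: ant0:(2,3)->E->(2,4) | ant1:(2,2)->E->(2,3) | ant2:(0,1)->E->(0,2)
  grid max=3 at (2,4)
Step 3: ant0:(2,4)->W->(2,3) | ant1:(2,3)->E->(2,4) | ant2:(0,2)->E->(0,3)
  grid max=4 at (2,4)
Step 4: ant0:(2,3)->E->(2,4) | ant1:(2,4)->W->(2,3) | ant2:(0,3)->E->(0,4)
  grid max=5 at (2,4)
Step 5: ant0:(2,4)->W->(2,3) | ant1:(2,3)->E->(2,4) | ant2:(0,4)->S->(1,4)
  grid max=6 at (2,4)
Final grid:
  0 0 0 0 0
  0 0 0 0 1
  0 0 0 5 6
  0 0 0 0 0
  0 0 0 0 0
Max pheromone 6 at (2,4)

Answer: (2,4)=6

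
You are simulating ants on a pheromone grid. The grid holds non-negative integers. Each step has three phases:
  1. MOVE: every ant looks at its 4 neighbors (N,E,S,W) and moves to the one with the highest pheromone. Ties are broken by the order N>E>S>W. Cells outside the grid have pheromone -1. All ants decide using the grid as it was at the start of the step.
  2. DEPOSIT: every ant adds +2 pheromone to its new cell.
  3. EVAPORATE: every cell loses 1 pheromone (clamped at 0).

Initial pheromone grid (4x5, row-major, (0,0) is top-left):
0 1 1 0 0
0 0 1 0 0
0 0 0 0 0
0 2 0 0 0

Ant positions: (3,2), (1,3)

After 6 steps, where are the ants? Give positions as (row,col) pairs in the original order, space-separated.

Step 1: ant0:(3,2)->W->(3,1) | ant1:(1,3)->W->(1,2)
  grid max=3 at (3,1)
Step 2: ant0:(3,1)->N->(2,1) | ant1:(1,2)->N->(0,2)
  grid max=2 at (3,1)
Step 3: ant0:(2,1)->S->(3,1) | ant1:(0,2)->S->(1,2)
  grid max=3 at (3,1)
Step 4: ant0:(3,1)->N->(2,1) | ant1:(1,2)->N->(0,2)
  grid max=2 at (3,1)
Step 5: ant0:(2,1)->S->(3,1) | ant1:(0,2)->S->(1,2)
  grid max=3 at (3,1)
Step 6: ant0:(3,1)->N->(2,1) | ant1:(1,2)->N->(0,2)
  grid max=2 at (3,1)

(2,1) (0,2)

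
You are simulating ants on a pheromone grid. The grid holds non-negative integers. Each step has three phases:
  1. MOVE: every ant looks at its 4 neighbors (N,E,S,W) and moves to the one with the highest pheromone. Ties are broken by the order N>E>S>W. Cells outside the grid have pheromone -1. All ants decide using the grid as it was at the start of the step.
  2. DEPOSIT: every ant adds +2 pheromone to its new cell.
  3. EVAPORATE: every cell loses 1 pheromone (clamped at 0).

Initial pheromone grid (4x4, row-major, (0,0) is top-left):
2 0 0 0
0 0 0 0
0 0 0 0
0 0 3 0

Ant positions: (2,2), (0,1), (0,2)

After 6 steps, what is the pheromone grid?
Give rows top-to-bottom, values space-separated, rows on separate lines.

After step 1: ants at (3,2),(0,0),(0,3)
  3 0 0 1
  0 0 0 0
  0 0 0 0
  0 0 4 0
After step 2: ants at (2,2),(0,1),(1,3)
  2 1 0 0
  0 0 0 1
  0 0 1 0
  0 0 3 0
After step 3: ants at (3,2),(0,0),(0,3)
  3 0 0 1
  0 0 0 0
  0 0 0 0
  0 0 4 0
After step 4: ants at (2,2),(0,1),(1,3)
  2 1 0 0
  0 0 0 1
  0 0 1 0
  0 0 3 0
After step 5: ants at (3,2),(0,0),(0,3)
  3 0 0 1
  0 0 0 0
  0 0 0 0
  0 0 4 0
After step 6: ants at (2,2),(0,1),(1,3)
  2 1 0 0
  0 0 0 1
  0 0 1 0
  0 0 3 0

2 1 0 0
0 0 0 1
0 0 1 0
0 0 3 0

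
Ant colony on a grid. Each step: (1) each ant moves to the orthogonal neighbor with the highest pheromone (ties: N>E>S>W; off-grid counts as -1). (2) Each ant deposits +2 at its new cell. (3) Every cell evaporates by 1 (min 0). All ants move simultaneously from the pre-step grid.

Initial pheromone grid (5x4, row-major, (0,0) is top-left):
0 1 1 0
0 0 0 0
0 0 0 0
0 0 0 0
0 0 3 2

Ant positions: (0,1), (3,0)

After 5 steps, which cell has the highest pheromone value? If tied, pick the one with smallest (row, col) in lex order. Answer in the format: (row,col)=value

Answer: (0,2)=4

Derivation:
Step 1: ant0:(0,1)->E->(0,2) | ant1:(3,0)->N->(2,0)
  grid max=2 at (0,2)
Step 2: ant0:(0,2)->E->(0,3) | ant1:(2,0)->N->(1,0)
  grid max=1 at (0,2)
Step 3: ant0:(0,3)->W->(0,2) | ant1:(1,0)->N->(0,0)
  grid max=2 at (0,2)
Step 4: ant0:(0,2)->E->(0,3) | ant1:(0,0)->E->(0,1)
  grid max=1 at (0,1)
Step 5: ant0:(0,3)->W->(0,2) | ant1:(0,1)->E->(0,2)
  grid max=4 at (0,2)
Final grid:
  0 0 4 0
  0 0 0 0
  0 0 0 0
  0 0 0 0
  0 0 0 0
Max pheromone 4 at (0,2)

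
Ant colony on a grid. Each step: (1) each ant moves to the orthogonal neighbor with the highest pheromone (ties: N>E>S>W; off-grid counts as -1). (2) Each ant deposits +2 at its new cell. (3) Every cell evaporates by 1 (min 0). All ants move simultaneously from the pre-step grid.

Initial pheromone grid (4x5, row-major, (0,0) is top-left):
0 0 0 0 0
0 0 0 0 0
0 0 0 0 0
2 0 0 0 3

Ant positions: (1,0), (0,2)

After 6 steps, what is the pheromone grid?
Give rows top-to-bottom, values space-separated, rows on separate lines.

After step 1: ants at (0,0),(0,3)
  1 0 0 1 0
  0 0 0 0 0
  0 0 0 0 0
  1 0 0 0 2
After step 2: ants at (0,1),(0,4)
  0 1 0 0 1
  0 0 0 0 0
  0 0 0 0 0
  0 0 0 0 1
After step 3: ants at (0,2),(1,4)
  0 0 1 0 0
  0 0 0 0 1
  0 0 0 0 0
  0 0 0 0 0
After step 4: ants at (0,3),(0,4)
  0 0 0 1 1
  0 0 0 0 0
  0 0 0 0 0
  0 0 0 0 0
After step 5: ants at (0,4),(0,3)
  0 0 0 2 2
  0 0 0 0 0
  0 0 0 0 0
  0 0 0 0 0
After step 6: ants at (0,3),(0,4)
  0 0 0 3 3
  0 0 0 0 0
  0 0 0 0 0
  0 0 0 0 0

0 0 0 3 3
0 0 0 0 0
0 0 0 0 0
0 0 0 0 0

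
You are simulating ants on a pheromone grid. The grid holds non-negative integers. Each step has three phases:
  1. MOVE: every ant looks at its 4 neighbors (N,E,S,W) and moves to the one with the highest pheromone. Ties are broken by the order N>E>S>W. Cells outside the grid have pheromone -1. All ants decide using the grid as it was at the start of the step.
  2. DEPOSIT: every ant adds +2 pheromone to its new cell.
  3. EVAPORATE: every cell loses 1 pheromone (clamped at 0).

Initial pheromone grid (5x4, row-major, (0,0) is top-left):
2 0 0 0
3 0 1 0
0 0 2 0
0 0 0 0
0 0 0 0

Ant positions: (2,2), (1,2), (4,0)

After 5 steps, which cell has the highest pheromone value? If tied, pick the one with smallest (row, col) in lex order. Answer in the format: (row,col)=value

Step 1: ant0:(2,2)->N->(1,2) | ant1:(1,2)->S->(2,2) | ant2:(4,0)->N->(3,0)
  grid max=3 at (2,2)
Step 2: ant0:(1,2)->S->(2,2) | ant1:(2,2)->N->(1,2) | ant2:(3,0)->N->(2,0)
  grid max=4 at (2,2)
Step 3: ant0:(2,2)->N->(1,2) | ant1:(1,2)->S->(2,2) | ant2:(2,0)->N->(1,0)
  grid max=5 at (2,2)
Step 4: ant0:(1,2)->S->(2,2) | ant1:(2,2)->N->(1,2) | ant2:(1,0)->N->(0,0)
  grid max=6 at (2,2)
Step 5: ant0:(2,2)->N->(1,2) | ant1:(1,2)->S->(2,2) | ant2:(0,0)->S->(1,0)
  grid max=7 at (2,2)
Final grid:
  0 0 0 0
  2 0 6 0
  0 0 7 0
  0 0 0 0
  0 0 0 0
Max pheromone 7 at (2,2)

Answer: (2,2)=7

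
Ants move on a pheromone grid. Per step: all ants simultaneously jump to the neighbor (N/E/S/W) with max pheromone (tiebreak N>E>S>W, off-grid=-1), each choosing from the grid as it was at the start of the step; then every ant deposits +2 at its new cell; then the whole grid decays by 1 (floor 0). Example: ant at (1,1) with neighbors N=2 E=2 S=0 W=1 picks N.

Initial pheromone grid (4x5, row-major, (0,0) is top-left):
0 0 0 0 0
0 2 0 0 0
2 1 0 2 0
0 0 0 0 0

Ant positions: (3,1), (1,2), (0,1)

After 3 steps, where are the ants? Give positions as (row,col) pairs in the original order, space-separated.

Step 1: ant0:(3,1)->N->(2,1) | ant1:(1,2)->W->(1,1) | ant2:(0,1)->S->(1,1)
  grid max=5 at (1,1)
Step 2: ant0:(2,1)->N->(1,1) | ant1:(1,1)->S->(2,1) | ant2:(1,1)->S->(2,1)
  grid max=6 at (1,1)
Step 3: ant0:(1,1)->S->(2,1) | ant1:(2,1)->N->(1,1) | ant2:(2,1)->N->(1,1)
  grid max=9 at (1,1)

(2,1) (1,1) (1,1)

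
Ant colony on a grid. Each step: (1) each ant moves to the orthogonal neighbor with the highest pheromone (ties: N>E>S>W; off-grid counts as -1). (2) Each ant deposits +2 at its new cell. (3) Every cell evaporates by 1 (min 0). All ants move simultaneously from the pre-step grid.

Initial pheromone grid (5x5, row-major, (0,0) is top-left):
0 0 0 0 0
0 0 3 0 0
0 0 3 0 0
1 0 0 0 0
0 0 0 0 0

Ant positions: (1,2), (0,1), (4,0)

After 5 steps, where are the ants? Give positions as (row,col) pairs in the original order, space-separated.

Step 1: ant0:(1,2)->S->(2,2) | ant1:(0,1)->E->(0,2) | ant2:(4,0)->N->(3,0)
  grid max=4 at (2,2)
Step 2: ant0:(2,2)->N->(1,2) | ant1:(0,2)->S->(1,2) | ant2:(3,0)->N->(2,0)
  grid max=5 at (1,2)
Step 3: ant0:(1,2)->S->(2,2) | ant1:(1,2)->S->(2,2) | ant2:(2,0)->S->(3,0)
  grid max=6 at (2,2)
Step 4: ant0:(2,2)->N->(1,2) | ant1:(2,2)->N->(1,2) | ant2:(3,0)->N->(2,0)
  grid max=7 at (1,2)
Step 5: ant0:(1,2)->S->(2,2) | ant1:(1,2)->S->(2,2) | ant2:(2,0)->S->(3,0)
  grid max=8 at (2,2)

(2,2) (2,2) (3,0)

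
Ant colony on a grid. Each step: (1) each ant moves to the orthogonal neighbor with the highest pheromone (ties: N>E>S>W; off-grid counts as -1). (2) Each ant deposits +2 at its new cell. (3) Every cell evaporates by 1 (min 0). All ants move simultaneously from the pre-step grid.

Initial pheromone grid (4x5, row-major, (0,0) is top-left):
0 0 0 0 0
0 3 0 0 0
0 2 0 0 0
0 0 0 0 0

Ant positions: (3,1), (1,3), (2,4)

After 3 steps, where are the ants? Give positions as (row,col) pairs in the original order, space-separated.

Step 1: ant0:(3,1)->N->(2,1) | ant1:(1,3)->N->(0,3) | ant2:(2,4)->N->(1,4)
  grid max=3 at (2,1)
Step 2: ant0:(2,1)->N->(1,1) | ant1:(0,3)->E->(0,4) | ant2:(1,4)->N->(0,4)
  grid max=3 at (0,4)
Step 3: ant0:(1,1)->S->(2,1) | ant1:(0,4)->S->(1,4) | ant2:(0,4)->S->(1,4)
  grid max=3 at (1,4)

(2,1) (1,4) (1,4)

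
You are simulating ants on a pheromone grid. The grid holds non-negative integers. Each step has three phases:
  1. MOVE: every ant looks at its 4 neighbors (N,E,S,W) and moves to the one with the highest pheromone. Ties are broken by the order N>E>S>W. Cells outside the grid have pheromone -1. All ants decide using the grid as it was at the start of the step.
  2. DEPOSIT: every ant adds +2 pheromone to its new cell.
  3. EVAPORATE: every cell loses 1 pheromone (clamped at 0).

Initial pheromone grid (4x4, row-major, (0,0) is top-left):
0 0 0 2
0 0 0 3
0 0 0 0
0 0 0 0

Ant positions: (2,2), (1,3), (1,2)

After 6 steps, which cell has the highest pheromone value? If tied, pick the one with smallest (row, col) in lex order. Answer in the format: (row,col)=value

Step 1: ant0:(2,2)->N->(1,2) | ant1:(1,3)->N->(0,3) | ant2:(1,2)->E->(1,3)
  grid max=4 at (1,3)
Step 2: ant0:(1,2)->E->(1,3) | ant1:(0,3)->S->(1,3) | ant2:(1,3)->N->(0,3)
  grid max=7 at (1,3)
Step 3: ant0:(1,3)->N->(0,3) | ant1:(1,3)->N->(0,3) | ant2:(0,3)->S->(1,3)
  grid max=8 at (1,3)
Step 4: ant0:(0,3)->S->(1,3) | ant1:(0,3)->S->(1,3) | ant2:(1,3)->N->(0,3)
  grid max=11 at (1,3)
Step 5: ant0:(1,3)->N->(0,3) | ant1:(1,3)->N->(0,3) | ant2:(0,3)->S->(1,3)
  grid max=12 at (1,3)
Step 6: ant0:(0,3)->S->(1,3) | ant1:(0,3)->S->(1,3) | ant2:(1,3)->N->(0,3)
  grid max=15 at (1,3)
Final grid:
  0 0 0 12
  0 0 0 15
  0 0 0 0
  0 0 0 0
Max pheromone 15 at (1,3)

Answer: (1,3)=15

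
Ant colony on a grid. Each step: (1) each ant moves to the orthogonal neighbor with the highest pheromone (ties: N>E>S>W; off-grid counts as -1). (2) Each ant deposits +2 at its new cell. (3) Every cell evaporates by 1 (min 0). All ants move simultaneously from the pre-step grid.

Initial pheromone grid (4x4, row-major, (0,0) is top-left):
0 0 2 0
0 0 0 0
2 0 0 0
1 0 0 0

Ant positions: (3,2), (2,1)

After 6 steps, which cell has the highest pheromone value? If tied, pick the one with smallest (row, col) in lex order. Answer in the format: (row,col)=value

Answer: (2,0)=2

Derivation:
Step 1: ant0:(3,2)->N->(2,2) | ant1:(2,1)->W->(2,0)
  grid max=3 at (2,0)
Step 2: ant0:(2,2)->N->(1,2) | ant1:(2,0)->N->(1,0)
  grid max=2 at (2,0)
Step 3: ant0:(1,2)->N->(0,2) | ant1:(1,0)->S->(2,0)
  grid max=3 at (2,0)
Step 4: ant0:(0,2)->E->(0,3) | ant1:(2,0)->N->(1,0)
  grid max=2 at (2,0)
Step 5: ant0:(0,3)->S->(1,3) | ant1:(1,0)->S->(2,0)
  grid max=3 at (2,0)
Step 6: ant0:(1,3)->N->(0,3) | ant1:(2,0)->N->(1,0)
  grid max=2 at (2,0)
Final grid:
  0 0 0 1
  1 0 0 0
  2 0 0 0
  0 0 0 0
Max pheromone 2 at (2,0)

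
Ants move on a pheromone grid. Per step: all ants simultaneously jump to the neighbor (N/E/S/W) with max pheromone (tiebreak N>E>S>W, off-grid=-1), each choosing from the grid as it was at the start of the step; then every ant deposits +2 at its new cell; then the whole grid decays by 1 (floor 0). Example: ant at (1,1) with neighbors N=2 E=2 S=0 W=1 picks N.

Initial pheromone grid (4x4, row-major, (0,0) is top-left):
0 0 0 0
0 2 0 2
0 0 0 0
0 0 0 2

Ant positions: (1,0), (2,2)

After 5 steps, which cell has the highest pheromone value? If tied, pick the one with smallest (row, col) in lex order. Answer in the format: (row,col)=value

Step 1: ant0:(1,0)->E->(1,1) | ant1:(2,2)->N->(1,2)
  grid max=3 at (1,1)
Step 2: ant0:(1,1)->E->(1,2) | ant1:(1,2)->W->(1,1)
  grid max=4 at (1,1)
Step 3: ant0:(1,2)->W->(1,1) | ant1:(1,1)->E->(1,2)
  grid max=5 at (1,1)
Step 4: ant0:(1,1)->E->(1,2) | ant1:(1,2)->W->(1,1)
  grid max=6 at (1,1)
Step 5: ant0:(1,2)->W->(1,1) | ant1:(1,1)->E->(1,2)
  grid max=7 at (1,1)
Final grid:
  0 0 0 0
  0 7 5 0
  0 0 0 0
  0 0 0 0
Max pheromone 7 at (1,1)

Answer: (1,1)=7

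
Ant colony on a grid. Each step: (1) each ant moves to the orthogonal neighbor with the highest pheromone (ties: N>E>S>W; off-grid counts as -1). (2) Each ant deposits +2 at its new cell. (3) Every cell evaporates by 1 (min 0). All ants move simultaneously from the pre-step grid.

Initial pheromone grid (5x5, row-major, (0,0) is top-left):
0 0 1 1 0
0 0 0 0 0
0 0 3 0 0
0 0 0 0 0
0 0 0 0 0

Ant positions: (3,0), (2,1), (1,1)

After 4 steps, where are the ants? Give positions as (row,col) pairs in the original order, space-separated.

Step 1: ant0:(3,0)->N->(2,0) | ant1:(2,1)->E->(2,2) | ant2:(1,1)->N->(0,1)
  grid max=4 at (2,2)
Step 2: ant0:(2,0)->N->(1,0) | ant1:(2,2)->N->(1,2) | ant2:(0,1)->E->(0,2)
  grid max=3 at (2,2)
Step 3: ant0:(1,0)->N->(0,0) | ant1:(1,2)->S->(2,2) | ant2:(0,2)->S->(1,2)
  grid max=4 at (2,2)
Step 4: ant0:(0,0)->E->(0,1) | ant1:(2,2)->N->(1,2) | ant2:(1,2)->S->(2,2)
  grid max=5 at (2,2)

(0,1) (1,2) (2,2)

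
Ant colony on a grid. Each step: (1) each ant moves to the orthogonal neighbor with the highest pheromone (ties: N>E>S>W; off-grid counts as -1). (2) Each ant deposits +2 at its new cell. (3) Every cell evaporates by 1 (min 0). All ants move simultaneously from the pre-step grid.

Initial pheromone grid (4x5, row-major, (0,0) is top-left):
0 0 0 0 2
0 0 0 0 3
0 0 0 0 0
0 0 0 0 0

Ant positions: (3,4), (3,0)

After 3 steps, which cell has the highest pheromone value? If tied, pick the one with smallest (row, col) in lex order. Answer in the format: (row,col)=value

Answer: (1,4)=2

Derivation:
Step 1: ant0:(3,4)->N->(2,4) | ant1:(3,0)->N->(2,0)
  grid max=2 at (1,4)
Step 2: ant0:(2,4)->N->(1,4) | ant1:(2,0)->N->(1,0)
  grid max=3 at (1,4)
Step 3: ant0:(1,4)->N->(0,4) | ant1:(1,0)->N->(0,0)
  grid max=2 at (1,4)
Final grid:
  1 0 0 0 1
  0 0 0 0 2
  0 0 0 0 0
  0 0 0 0 0
Max pheromone 2 at (1,4)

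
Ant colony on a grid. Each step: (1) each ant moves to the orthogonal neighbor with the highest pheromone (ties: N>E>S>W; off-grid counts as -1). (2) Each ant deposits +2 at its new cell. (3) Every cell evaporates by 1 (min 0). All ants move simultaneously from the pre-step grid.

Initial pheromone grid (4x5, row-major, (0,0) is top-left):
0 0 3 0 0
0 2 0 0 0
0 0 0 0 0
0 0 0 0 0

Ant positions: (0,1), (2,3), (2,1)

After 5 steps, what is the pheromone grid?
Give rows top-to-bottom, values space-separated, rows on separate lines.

After step 1: ants at (0,2),(1,3),(1,1)
  0 0 4 0 0
  0 3 0 1 0
  0 0 0 0 0
  0 0 0 0 0
After step 2: ants at (0,3),(0,3),(0,1)
  0 1 3 3 0
  0 2 0 0 0
  0 0 0 0 0
  0 0 0 0 0
After step 3: ants at (0,2),(0,2),(0,2)
  0 0 8 2 0
  0 1 0 0 0
  0 0 0 0 0
  0 0 0 0 0
After step 4: ants at (0,3),(0,3),(0,3)
  0 0 7 7 0
  0 0 0 0 0
  0 0 0 0 0
  0 0 0 0 0
After step 5: ants at (0,2),(0,2),(0,2)
  0 0 12 6 0
  0 0 0 0 0
  0 0 0 0 0
  0 0 0 0 0

0 0 12 6 0
0 0 0 0 0
0 0 0 0 0
0 0 0 0 0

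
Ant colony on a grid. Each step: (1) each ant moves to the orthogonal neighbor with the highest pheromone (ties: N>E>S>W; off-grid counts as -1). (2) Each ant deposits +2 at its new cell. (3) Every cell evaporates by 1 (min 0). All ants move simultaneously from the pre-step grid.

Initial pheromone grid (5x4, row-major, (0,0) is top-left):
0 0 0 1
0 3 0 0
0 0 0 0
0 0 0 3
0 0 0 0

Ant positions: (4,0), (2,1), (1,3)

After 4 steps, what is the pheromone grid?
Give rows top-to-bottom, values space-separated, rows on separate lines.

After step 1: ants at (3,0),(1,1),(0,3)
  0 0 0 2
  0 4 0 0
  0 0 0 0
  1 0 0 2
  0 0 0 0
After step 2: ants at (2,0),(0,1),(1,3)
  0 1 0 1
  0 3 0 1
  1 0 0 0
  0 0 0 1
  0 0 0 0
After step 3: ants at (1,0),(1,1),(0,3)
  0 0 0 2
  1 4 0 0
  0 0 0 0
  0 0 0 0
  0 0 0 0
After step 4: ants at (1,1),(1,0),(1,3)
  0 0 0 1
  2 5 0 1
  0 0 0 0
  0 0 0 0
  0 0 0 0

0 0 0 1
2 5 0 1
0 0 0 0
0 0 0 0
0 0 0 0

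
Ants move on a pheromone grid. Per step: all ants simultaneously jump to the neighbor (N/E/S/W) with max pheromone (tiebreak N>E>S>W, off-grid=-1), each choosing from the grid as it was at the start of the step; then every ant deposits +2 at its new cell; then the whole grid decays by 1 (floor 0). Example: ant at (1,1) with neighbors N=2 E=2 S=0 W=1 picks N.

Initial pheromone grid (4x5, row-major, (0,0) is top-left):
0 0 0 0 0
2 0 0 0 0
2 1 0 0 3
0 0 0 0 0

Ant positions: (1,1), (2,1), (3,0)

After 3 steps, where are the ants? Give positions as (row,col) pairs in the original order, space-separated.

Step 1: ant0:(1,1)->W->(1,0) | ant1:(2,1)->W->(2,0) | ant2:(3,0)->N->(2,0)
  grid max=5 at (2,0)
Step 2: ant0:(1,0)->S->(2,0) | ant1:(2,0)->N->(1,0) | ant2:(2,0)->N->(1,0)
  grid max=6 at (1,0)
Step 3: ant0:(2,0)->N->(1,0) | ant1:(1,0)->S->(2,0) | ant2:(1,0)->S->(2,0)
  grid max=9 at (2,0)

(1,0) (2,0) (2,0)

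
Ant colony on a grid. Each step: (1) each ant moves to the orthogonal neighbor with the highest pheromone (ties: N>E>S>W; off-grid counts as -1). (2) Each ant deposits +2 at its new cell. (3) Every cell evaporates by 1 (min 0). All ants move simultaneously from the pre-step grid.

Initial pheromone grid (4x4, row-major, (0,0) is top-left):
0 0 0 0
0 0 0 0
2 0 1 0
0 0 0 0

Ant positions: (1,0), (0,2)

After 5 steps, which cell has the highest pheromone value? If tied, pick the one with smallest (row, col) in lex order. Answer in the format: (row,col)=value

Answer: (2,0)=3

Derivation:
Step 1: ant0:(1,0)->S->(2,0) | ant1:(0,2)->E->(0,3)
  grid max=3 at (2,0)
Step 2: ant0:(2,0)->N->(1,0) | ant1:(0,3)->S->(1,3)
  grid max=2 at (2,0)
Step 3: ant0:(1,0)->S->(2,0) | ant1:(1,3)->N->(0,3)
  grid max=3 at (2,0)
Step 4: ant0:(2,0)->N->(1,0) | ant1:(0,3)->S->(1,3)
  grid max=2 at (2,0)
Step 5: ant0:(1,0)->S->(2,0) | ant1:(1,3)->N->(0,3)
  grid max=3 at (2,0)
Final grid:
  0 0 0 1
  0 0 0 0
  3 0 0 0
  0 0 0 0
Max pheromone 3 at (2,0)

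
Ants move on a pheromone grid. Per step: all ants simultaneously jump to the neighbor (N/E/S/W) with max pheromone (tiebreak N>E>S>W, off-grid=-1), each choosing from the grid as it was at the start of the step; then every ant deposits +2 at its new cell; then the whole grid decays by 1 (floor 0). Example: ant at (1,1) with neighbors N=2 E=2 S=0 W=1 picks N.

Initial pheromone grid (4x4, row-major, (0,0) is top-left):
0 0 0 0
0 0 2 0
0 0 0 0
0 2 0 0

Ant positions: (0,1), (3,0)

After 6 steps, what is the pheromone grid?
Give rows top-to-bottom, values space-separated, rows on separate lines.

After step 1: ants at (0,2),(3,1)
  0 0 1 0
  0 0 1 0
  0 0 0 0
  0 3 0 0
After step 2: ants at (1,2),(2,1)
  0 0 0 0
  0 0 2 0
  0 1 0 0
  0 2 0 0
After step 3: ants at (0,2),(3,1)
  0 0 1 0
  0 0 1 0
  0 0 0 0
  0 3 0 0
After step 4: ants at (1,2),(2,1)
  0 0 0 0
  0 0 2 0
  0 1 0 0
  0 2 0 0
After step 5: ants at (0,2),(3,1)
  0 0 1 0
  0 0 1 0
  0 0 0 0
  0 3 0 0
After step 6: ants at (1,2),(2,1)
  0 0 0 0
  0 0 2 0
  0 1 0 0
  0 2 0 0

0 0 0 0
0 0 2 0
0 1 0 0
0 2 0 0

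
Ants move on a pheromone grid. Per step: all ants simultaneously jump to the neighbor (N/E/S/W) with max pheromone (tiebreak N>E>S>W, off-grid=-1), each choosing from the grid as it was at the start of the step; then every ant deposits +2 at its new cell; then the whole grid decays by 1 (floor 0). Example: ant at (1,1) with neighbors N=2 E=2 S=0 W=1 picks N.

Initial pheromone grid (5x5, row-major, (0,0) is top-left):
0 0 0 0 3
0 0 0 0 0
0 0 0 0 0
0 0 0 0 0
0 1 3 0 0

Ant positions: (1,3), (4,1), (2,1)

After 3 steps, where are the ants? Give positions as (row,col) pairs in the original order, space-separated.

Step 1: ant0:(1,3)->N->(0,3) | ant1:(4,1)->E->(4,2) | ant2:(2,1)->N->(1,1)
  grid max=4 at (4,2)
Step 2: ant0:(0,3)->E->(0,4) | ant1:(4,2)->N->(3,2) | ant2:(1,1)->N->(0,1)
  grid max=3 at (0,4)
Step 3: ant0:(0,4)->S->(1,4) | ant1:(3,2)->S->(4,2) | ant2:(0,1)->E->(0,2)
  grid max=4 at (4,2)

(1,4) (4,2) (0,2)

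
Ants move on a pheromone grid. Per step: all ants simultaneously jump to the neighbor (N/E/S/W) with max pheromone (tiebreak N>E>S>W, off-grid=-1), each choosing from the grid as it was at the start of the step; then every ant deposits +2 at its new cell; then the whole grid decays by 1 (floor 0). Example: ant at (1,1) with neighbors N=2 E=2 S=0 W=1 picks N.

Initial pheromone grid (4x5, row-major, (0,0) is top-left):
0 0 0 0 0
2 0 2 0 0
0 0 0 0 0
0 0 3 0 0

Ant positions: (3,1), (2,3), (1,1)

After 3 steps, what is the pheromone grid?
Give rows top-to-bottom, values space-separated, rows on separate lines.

After step 1: ants at (3,2),(1,3),(1,2)
  0 0 0 0 0
  1 0 3 1 0
  0 0 0 0 0
  0 0 4 0 0
After step 2: ants at (2,2),(1,2),(1,3)
  0 0 0 0 0
  0 0 4 2 0
  0 0 1 0 0
  0 0 3 0 0
After step 3: ants at (1,2),(1,3),(1,2)
  0 0 0 0 0
  0 0 7 3 0
  0 0 0 0 0
  0 0 2 0 0

0 0 0 0 0
0 0 7 3 0
0 0 0 0 0
0 0 2 0 0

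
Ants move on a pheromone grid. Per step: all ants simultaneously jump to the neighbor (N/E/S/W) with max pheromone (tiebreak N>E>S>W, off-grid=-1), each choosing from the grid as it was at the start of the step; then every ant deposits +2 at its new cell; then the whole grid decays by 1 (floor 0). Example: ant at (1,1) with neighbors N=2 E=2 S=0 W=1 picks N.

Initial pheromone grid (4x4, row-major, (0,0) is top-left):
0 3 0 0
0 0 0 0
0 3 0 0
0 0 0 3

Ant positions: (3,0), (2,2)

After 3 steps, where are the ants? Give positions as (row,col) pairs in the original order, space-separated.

Step 1: ant0:(3,0)->N->(2,0) | ant1:(2,2)->W->(2,1)
  grid max=4 at (2,1)
Step 2: ant0:(2,0)->E->(2,1) | ant1:(2,1)->W->(2,0)
  grid max=5 at (2,1)
Step 3: ant0:(2,1)->W->(2,0) | ant1:(2,0)->E->(2,1)
  grid max=6 at (2,1)

(2,0) (2,1)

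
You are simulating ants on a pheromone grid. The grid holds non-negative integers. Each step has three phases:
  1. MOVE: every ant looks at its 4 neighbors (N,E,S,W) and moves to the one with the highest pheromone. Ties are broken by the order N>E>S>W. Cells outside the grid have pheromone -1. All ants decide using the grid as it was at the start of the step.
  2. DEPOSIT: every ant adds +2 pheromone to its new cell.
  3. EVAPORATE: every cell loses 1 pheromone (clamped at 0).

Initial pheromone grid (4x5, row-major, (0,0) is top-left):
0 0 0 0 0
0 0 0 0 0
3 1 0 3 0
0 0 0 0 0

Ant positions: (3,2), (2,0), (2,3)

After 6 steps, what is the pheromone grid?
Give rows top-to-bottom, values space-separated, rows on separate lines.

After step 1: ants at (2,2),(2,1),(1,3)
  0 0 0 0 0
  0 0 0 1 0
  2 2 1 2 0
  0 0 0 0 0
After step 2: ants at (2,3),(2,0),(2,3)
  0 0 0 0 0
  0 0 0 0 0
  3 1 0 5 0
  0 0 0 0 0
After step 3: ants at (1,3),(2,1),(1,3)
  0 0 0 0 0
  0 0 0 3 0
  2 2 0 4 0
  0 0 0 0 0
After step 4: ants at (2,3),(2,0),(2,3)
  0 0 0 0 0
  0 0 0 2 0
  3 1 0 7 0
  0 0 0 0 0
After step 5: ants at (1,3),(2,1),(1,3)
  0 0 0 0 0
  0 0 0 5 0
  2 2 0 6 0
  0 0 0 0 0
After step 6: ants at (2,3),(2,0),(2,3)
  0 0 0 0 0
  0 0 0 4 0
  3 1 0 9 0
  0 0 0 0 0

0 0 0 0 0
0 0 0 4 0
3 1 0 9 0
0 0 0 0 0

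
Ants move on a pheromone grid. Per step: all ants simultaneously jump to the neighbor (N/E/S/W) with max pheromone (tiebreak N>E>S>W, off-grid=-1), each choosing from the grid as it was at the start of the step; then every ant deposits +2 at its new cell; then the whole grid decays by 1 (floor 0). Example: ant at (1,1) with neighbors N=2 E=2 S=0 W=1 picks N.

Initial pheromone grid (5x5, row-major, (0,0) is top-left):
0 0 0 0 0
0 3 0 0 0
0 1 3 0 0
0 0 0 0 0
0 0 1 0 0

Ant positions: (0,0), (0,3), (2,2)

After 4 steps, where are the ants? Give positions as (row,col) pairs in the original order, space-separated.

Step 1: ant0:(0,0)->E->(0,1) | ant1:(0,3)->E->(0,4) | ant2:(2,2)->W->(2,1)
  grid max=2 at (1,1)
Step 2: ant0:(0,1)->S->(1,1) | ant1:(0,4)->S->(1,4) | ant2:(2,1)->N->(1,1)
  grid max=5 at (1,1)
Step 3: ant0:(1,1)->S->(2,1) | ant1:(1,4)->N->(0,4) | ant2:(1,1)->S->(2,1)
  grid max=4 at (1,1)
Step 4: ant0:(2,1)->N->(1,1) | ant1:(0,4)->S->(1,4) | ant2:(2,1)->N->(1,1)
  grid max=7 at (1,1)

(1,1) (1,4) (1,1)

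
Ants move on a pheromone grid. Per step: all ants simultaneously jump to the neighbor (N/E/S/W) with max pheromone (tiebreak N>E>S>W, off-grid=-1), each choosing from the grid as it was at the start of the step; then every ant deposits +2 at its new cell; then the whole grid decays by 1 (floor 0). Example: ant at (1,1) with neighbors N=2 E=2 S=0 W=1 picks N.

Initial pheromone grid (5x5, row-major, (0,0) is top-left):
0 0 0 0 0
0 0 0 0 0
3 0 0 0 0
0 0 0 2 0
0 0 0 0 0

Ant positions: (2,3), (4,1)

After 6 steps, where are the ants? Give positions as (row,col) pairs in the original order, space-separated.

Step 1: ant0:(2,3)->S->(3,3) | ant1:(4,1)->N->(3,1)
  grid max=3 at (3,3)
Step 2: ant0:(3,3)->N->(2,3) | ant1:(3,1)->N->(2,1)
  grid max=2 at (3,3)
Step 3: ant0:(2,3)->S->(3,3) | ant1:(2,1)->W->(2,0)
  grid max=3 at (3,3)
Step 4: ant0:(3,3)->N->(2,3) | ant1:(2,0)->N->(1,0)
  grid max=2 at (3,3)
Step 5: ant0:(2,3)->S->(3,3) | ant1:(1,0)->S->(2,0)
  grid max=3 at (3,3)
Step 6: ant0:(3,3)->N->(2,3) | ant1:(2,0)->N->(1,0)
  grid max=2 at (3,3)

(2,3) (1,0)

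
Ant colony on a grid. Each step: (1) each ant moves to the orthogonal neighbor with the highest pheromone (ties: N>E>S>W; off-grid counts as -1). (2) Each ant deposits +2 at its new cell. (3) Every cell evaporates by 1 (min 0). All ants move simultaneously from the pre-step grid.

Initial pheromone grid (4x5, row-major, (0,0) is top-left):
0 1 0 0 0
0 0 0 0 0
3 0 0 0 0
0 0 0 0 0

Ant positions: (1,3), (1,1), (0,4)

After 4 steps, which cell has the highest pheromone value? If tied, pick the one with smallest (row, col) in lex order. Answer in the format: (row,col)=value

Answer: (0,4)=5

Derivation:
Step 1: ant0:(1,3)->N->(0,3) | ant1:(1,1)->N->(0,1) | ant2:(0,4)->S->(1,4)
  grid max=2 at (0,1)
Step 2: ant0:(0,3)->E->(0,4) | ant1:(0,1)->E->(0,2) | ant2:(1,4)->N->(0,4)
  grid max=3 at (0,4)
Step 3: ant0:(0,4)->S->(1,4) | ant1:(0,2)->W->(0,1) | ant2:(0,4)->S->(1,4)
  grid max=3 at (1,4)
Step 4: ant0:(1,4)->N->(0,4) | ant1:(0,1)->E->(0,2) | ant2:(1,4)->N->(0,4)
  grid max=5 at (0,4)
Final grid:
  0 1 1 0 5
  0 0 0 0 2
  0 0 0 0 0
  0 0 0 0 0
Max pheromone 5 at (0,4)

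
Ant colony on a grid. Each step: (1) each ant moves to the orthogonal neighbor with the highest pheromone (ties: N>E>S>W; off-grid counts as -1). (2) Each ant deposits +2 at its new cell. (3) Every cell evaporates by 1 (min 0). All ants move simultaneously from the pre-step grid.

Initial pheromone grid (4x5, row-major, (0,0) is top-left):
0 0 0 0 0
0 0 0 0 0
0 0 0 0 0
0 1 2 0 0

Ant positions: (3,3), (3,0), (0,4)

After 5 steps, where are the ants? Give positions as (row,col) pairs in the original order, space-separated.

Step 1: ant0:(3,3)->W->(3,2) | ant1:(3,0)->E->(3,1) | ant2:(0,4)->S->(1,4)
  grid max=3 at (3,2)
Step 2: ant0:(3,2)->W->(3,1) | ant1:(3,1)->E->(3,2) | ant2:(1,4)->N->(0,4)
  grid max=4 at (3,2)
Step 3: ant0:(3,1)->E->(3,2) | ant1:(3,2)->W->(3,1) | ant2:(0,4)->S->(1,4)
  grid max=5 at (3,2)
Step 4: ant0:(3,2)->W->(3,1) | ant1:(3,1)->E->(3,2) | ant2:(1,4)->N->(0,4)
  grid max=6 at (3,2)
Step 5: ant0:(3,1)->E->(3,2) | ant1:(3,2)->W->(3,1) | ant2:(0,4)->S->(1,4)
  grid max=7 at (3,2)

(3,2) (3,1) (1,4)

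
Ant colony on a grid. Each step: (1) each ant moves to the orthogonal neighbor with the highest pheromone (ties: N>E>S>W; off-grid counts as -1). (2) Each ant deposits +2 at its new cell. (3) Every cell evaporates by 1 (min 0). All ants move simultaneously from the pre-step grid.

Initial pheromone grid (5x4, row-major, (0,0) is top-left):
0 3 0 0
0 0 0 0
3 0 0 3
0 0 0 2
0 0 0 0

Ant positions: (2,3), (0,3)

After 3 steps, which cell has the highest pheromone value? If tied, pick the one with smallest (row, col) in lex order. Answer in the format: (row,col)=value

Answer: (3,3)=5

Derivation:
Step 1: ant0:(2,3)->S->(3,3) | ant1:(0,3)->S->(1,3)
  grid max=3 at (3,3)
Step 2: ant0:(3,3)->N->(2,3) | ant1:(1,3)->S->(2,3)
  grid max=5 at (2,3)
Step 3: ant0:(2,3)->S->(3,3) | ant1:(2,3)->S->(3,3)
  grid max=5 at (3,3)
Final grid:
  0 0 0 0
  0 0 0 0
  0 0 0 4
  0 0 0 5
  0 0 0 0
Max pheromone 5 at (3,3)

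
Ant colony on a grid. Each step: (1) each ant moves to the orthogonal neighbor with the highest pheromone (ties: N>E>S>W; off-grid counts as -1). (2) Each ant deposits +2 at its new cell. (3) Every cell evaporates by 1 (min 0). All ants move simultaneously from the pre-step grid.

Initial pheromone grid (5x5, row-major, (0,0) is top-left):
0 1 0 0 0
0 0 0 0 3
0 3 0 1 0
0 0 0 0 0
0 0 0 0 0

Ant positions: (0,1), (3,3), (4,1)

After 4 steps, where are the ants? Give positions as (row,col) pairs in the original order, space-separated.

Step 1: ant0:(0,1)->E->(0,2) | ant1:(3,3)->N->(2,3) | ant2:(4,1)->N->(3,1)
  grid max=2 at (1,4)
Step 2: ant0:(0,2)->E->(0,3) | ant1:(2,3)->N->(1,3) | ant2:(3,1)->N->(2,1)
  grid max=3 at (2,1)
Step 3: ant0:(0,3)->S->(1,3) | ant1:(1,3)->N->(0,3) | ant2:(2,1)->N->(1,1)
  grid max=2 at (0,3)
Step 4: ant0:(1,3)->N->(0,3) | ant1:(0,3)->S->(1,3) | ant2:(1,1)->S->(2,1)
  grid max=3 at (0,3)

(0,3) (1,3) (2,1)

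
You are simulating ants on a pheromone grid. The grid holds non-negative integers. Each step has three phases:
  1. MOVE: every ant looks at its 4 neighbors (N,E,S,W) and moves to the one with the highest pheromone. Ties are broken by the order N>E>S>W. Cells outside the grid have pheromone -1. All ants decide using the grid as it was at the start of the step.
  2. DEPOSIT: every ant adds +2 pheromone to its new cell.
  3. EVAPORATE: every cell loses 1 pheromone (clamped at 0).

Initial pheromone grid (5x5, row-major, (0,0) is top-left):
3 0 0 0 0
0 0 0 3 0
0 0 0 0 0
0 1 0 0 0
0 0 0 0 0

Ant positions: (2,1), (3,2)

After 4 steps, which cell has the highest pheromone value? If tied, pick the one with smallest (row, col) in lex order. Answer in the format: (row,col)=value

Answer: (2,1)=5

Derivation:
Step 1: ant0:(2,1)->S->(3,1) | ant1:(3,2)->W->(3,1)
  grid max=4 at (3,1)
Step 2: ant0:(3,1)->N->(2,1) | ant1:(3,1)->N->(2,1)
  grid max=3 at (2,1)
Step 3: ant0:(2,1)->S->(3,1) | ant1:(2,1)->S->(3,1)
  grid max=6 at (3,1)
Step 4: ant0:(3,1)->N->(2,1) | ant1:(3,1)->N->(2,1)
  grid max=5 at (2,1)
Final grid:
  0 0 0 0 0
  0 0 0 0 0
  0 5 0 0 0
  0 5 0 0 0
  0 0 0 0 0
Max pheromone 5 at (2,1)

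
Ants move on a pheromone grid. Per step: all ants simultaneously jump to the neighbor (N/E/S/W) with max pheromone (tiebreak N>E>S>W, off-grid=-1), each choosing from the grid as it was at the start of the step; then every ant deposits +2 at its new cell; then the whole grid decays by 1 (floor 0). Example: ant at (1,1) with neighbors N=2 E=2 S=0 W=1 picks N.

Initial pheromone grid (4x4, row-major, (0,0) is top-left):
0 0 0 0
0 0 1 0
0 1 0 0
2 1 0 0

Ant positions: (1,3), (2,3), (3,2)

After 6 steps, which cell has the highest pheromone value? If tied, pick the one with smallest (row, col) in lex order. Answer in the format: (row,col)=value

Answer: (1,2)=7

Derivation:
Step 1: ant0:(1,3)->W->(1,2) | ant1:(2,3)->N->(1,3) | ant2:(3,2)->W->(3,1)
  grid max=2 at (1,2)
Step 2: ant0:(1,2)->E->(1,3) | ant1:(1,3)->W->(1,2) | ant2:(3,1)->W->(3,0)
  grid max=3 at (1,2)
Step 3: ant0:(1,3)->W->(1,2) | ant1:(1,2)->E->(1,3) | ant2:(3,0)->E->(3,1)
  grid max=4 at (1,2)
Step 4: ant0:(1,2)->E->(1,3) | ant1:(1,3)->W->(1,2) | ant2:(3,1)->W->(3,0)
  grid max=5 at (1,2)
Step 5: ant0:(1,3)->W->(1,2) | ant1:(1,2)->E->(1,3) | ant2:(3,0)->E->(3,1)
  grid max=6 at (1,2)
Step 6: ant0:(1,2)->E->(1,3) | ant1:(1,3)->W->(1,2) | ant2:(3,1)->W->(3,0)
  grid max=7 at (1,2)
Final grid:
  0 0 0 0
  0 0 7 6
  0 0 0 0
  2 1 0 0
Max pheromone 7 at (1,2)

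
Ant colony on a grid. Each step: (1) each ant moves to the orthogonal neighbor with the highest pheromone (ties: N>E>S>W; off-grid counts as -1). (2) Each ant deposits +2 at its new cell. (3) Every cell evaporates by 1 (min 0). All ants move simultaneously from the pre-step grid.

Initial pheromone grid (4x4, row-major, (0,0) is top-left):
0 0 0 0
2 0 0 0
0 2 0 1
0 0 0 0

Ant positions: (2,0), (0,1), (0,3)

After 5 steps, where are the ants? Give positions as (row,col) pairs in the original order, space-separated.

Step 1: ant0:(2,0)->N->(1,0) | ant1:(0,1)->E->(0,2) | ant2:(0,3)->S->(1,3)
  grid max=3 at (1,0)
Step 2: ant0:(1,0)->N->(0,0) | ant1:(0,2)->E->(0,3) | ant2:(1,3)->N->(0,3)
  grid max=3 at (0,3)
Step 3: ant0:(0,0)->S->(1,0) | ant1:(0,3)->S->(1,3) | ant2:(0,3)->S->(1,3)
  grid max=3 at (1,0)
Step 4: ant0:(1,0)->N->(0,0) | ant1:(1,3)->N->(0,3) | ant2:(1,3)->N->(0,3)
  grid max=5 at (0,3)
Step 5: ant0:(0,0)->S->(1,0) | ant1:(0,3)->S->(1,3) | ant2:(0,3)->S->(1,3)
  grid max=5 at (1,3)

(1,0) (1,3) (1,3)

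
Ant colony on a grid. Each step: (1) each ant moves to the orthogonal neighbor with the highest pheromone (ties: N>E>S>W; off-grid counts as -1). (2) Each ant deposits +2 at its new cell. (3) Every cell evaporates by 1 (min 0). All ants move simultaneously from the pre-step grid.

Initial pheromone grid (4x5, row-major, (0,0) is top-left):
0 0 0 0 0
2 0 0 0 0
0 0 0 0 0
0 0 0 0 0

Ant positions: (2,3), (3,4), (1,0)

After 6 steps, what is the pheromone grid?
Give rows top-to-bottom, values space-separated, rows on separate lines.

After step 1: ants at (1,3),(2,4),(0,0)
  1 0 0 0 0
  1 0 0 1 0
  0 0 0 0 1
  0 0 0 0 0
After step 2: ants at (0,3),(1,4),(1,0)
  0 0 0 1 0
  2 0 0 0 1
  0 0 0 0 0
  0 0 0 0 0
After step 3: ants at (0,4),(0,4),(0,0)
  1 0 0 0 3
  1 0 0 0 0
  0 0 0 0 0
  0 0 0 0 0
After step 4: ants at (1,4),(1,4),(1,0)
  0 0 0 0 2
  2 0 0 0 3
  0 0 0 0 0
  0 0 0 0 0
After step 5: ants at (0,4),(0,4),(0,0)
  1 0 0 0 5
  1 0 0 0 2
  0 0 0 0 0
  0 0 0 0 0
After step 6: ants at (1,4),(1,4),(1,0)
  0 0 0 0 4
  2 0 0 0 5
  0 0 0 0 0
  0 0 0 0 0

0 0 0 0 4
2 0 0 0 5
0 0 0 0 0
0 0 0 0 0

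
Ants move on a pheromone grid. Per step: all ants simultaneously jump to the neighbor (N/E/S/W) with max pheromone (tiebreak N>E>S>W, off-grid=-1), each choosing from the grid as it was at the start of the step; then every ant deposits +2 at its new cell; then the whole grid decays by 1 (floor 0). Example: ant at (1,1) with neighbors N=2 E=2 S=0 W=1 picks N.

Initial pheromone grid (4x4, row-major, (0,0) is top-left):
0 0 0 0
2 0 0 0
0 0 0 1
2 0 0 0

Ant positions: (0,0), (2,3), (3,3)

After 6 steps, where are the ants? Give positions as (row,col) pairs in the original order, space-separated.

Step 1: ant0:(0,0)->S->(1,0) | ant1:(2,3)->N->(1,3) | ant2:(3,3)->N->(2,3)
  grid max=3 at (1,0)
Step 2: ant0:(1,0)->N->(0,0) | ant1:(1,3)->S->(2,3) | ant2:(2,3)->N->(1,3)
  grid max=3 at (2,3)
Step 3: ant0:(0,0)->S->(1,0) | ant1:(2,3)->N->(1,3) | ant2:(1,3)->S->(2,3)
  grid max=4 at (2,3)
Step 4: ant0:(1,0)->N->(0,0) | ant1:(1,3)->S->(2,3) | ant2:(2,3)->N->(1,3)
  grid max=5 at (2,3)
Step 5: ant0:(0,0)->S->(1,0) | ant1:(2,3)->N->(1,3) | ant2:(1,3)->S->(2,3)
  grid max=6 at (2,3)
Step 6: ant0:(1,0)->N->(0,0) | ant1:(1,3)->S->(2,3) | ant2:(2,3)->N->(1,3)
  grid max=7 at (2,3)

(0,0) (2,3) (1,3)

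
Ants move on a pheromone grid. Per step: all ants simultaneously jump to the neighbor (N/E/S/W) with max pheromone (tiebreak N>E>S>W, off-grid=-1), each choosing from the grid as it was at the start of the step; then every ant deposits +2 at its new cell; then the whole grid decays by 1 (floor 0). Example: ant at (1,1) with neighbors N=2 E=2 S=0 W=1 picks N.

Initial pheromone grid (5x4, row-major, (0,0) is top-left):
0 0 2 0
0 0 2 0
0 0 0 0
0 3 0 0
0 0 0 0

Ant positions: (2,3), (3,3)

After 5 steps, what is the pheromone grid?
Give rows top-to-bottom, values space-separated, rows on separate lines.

After step 1: ants at (1,3),(2,3)
  0 0 1 0
  0 0 1 1
  0 0 0 1
  0 2 0 0
  0 0 0 0
After step 2: ants at (2,3),(1,3)
  0 0 0 0
  0 0 0 2
  0 0 0 2
  0 1 0 0
  0 0 0 0
After step 3: ants at (1,3),(2,3)
  0 0 0 0
  0 0 0 3
  0 0 0 3
  0 0 0 0
  0 0 0 0
After step 4: ants at (2,3),(1,3)
  0 0 0 0
  0 0 0 4
  0 0 0 4
  0 0 0 0
  0 0 0 0
After step 5: ants at (1,3),(2,3)
  0 0 0 0
  0 0 0 5
  0 0 0 5
  0 0 0 0
  0 0 0 0

0 0 0 0
0 0 0 5
0 0 0 5
0 0 0 0
0 0 0 0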